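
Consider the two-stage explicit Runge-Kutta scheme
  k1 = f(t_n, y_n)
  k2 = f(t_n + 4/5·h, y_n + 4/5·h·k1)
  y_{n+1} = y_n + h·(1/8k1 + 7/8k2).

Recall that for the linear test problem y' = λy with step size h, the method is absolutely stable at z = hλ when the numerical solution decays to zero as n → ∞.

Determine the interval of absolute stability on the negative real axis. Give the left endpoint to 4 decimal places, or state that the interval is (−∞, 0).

z∈(-1.4286,0).

On y'=λy, z=hλ:
  k1=λy_n ⇒ h·k1=z·y_n;  k2=λ(1+4/5z)y_n ⇒ h·k2=z(1+4/5z)y_n
  y_{n+1}/y_n = 1 + 1/8z + 7/8z(1+4/5z) = 1 + z + 7/10z²
  R(z) = 1 + z + 7/10z².

Find x<0 with |R(x)|<1.
x=-1.14: |R|=0.7697
R=1: x+7/10x²=0 ⇒ x=−10/7=-1.4286; min R=1−1/(4·7/10)=0.6429>−1
Confirm numerically:
  x=-1.325: |R|=0.90394 <1
  x=-1.309: |R|=0.89044 <1
  x=-0.994: |R|=0.69763 <1
  x=-1.901: |R|=1.62866 >1
  x=-1.842: |R|=1.53307 >1
  x=-1.495: |R|=1.06952 >1
So |R|<1 on (-1.4286, 0).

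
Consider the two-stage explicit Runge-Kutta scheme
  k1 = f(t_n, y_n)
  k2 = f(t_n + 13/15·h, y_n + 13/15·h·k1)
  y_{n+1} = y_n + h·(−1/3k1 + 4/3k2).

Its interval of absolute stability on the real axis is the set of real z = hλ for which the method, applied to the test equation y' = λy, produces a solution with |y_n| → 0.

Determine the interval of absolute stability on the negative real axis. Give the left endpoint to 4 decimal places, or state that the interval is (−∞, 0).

(-0.8654, 0).

On y'=λy, z=hλ:
  k1=λy_n ⇒ h·k1=z·y_n;  k2=λ(1+13/15z)y_n ⇒ h·k2=z(1+13/15z)y_n
  y_{n+1}/y_n = 1 − 1/3z + 4/3z(1+13/15z) = 1 + z + 52/45z²
  so R(z) = 1 + z + 52/45z².

Boundary: |R(x)|=1, x<0.
x=-1.17: |R|=1.4118
R=1: x+52/45x²=0 ⇒ x=−45/52=-0.8654; min R=1−1/(4·52/45)=0.7837>−1
Confirm numerically:
  x=-0.819: |R|=0.95610 <1
  x=-0.627: |R|=0.82728 <1
  x=-0.423: |R|=0.78376 <1
  x=-0.394: |R|=0.78538 <1
  x=-1.306: |R|=1.66496 >1
  x=-1.077: |R|=1.26336 >1
Interval (-0.8654, 0).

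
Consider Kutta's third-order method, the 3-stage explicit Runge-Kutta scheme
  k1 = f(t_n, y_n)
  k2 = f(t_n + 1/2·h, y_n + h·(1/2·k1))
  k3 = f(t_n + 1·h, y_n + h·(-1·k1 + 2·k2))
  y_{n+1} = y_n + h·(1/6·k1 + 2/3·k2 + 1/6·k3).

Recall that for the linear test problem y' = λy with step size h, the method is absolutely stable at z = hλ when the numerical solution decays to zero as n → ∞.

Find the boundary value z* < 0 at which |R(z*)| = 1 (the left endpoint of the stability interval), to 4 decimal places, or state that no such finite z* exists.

With y'=λy (z=hλ):
  order 3, 3-stage ⇒ R(z)=1+z+z^2/2+z^3/6
  (e.g. R(-1.41)=0.11685, |R|=0.11685)

Find x<0 with |R(x)|<1.
x=-1.41: |R|=0.1168
|R(-2.29)|=0.6694 |R(-1.26)|=0.2004 |R(-0.55)|=0.5735
Bisect:
  x_lo=-3.2301 |R|=2.6303  x_hi=-0.1512 |R|=0.8597
  mid=-1.69064 |R|=0.06689 →hi
  mid=-2.46039 |R|=0.91596 →hi
  mid=-2.84526 |R|=1.63647 →lo
  mid=-2.65282 |R|=1.24561 →lo
  mid=-2.55660 |R|=1.07358 →lo
  mid=-2.50849 |R|=0.99302 →hi
  mid=-2.53255 |R|=1.03286 →lo
  mid=-2.52052 |R|=1.01283 →lo
  mid=-2.51451 |R|=1.00290 →lo
  ...
  [-2.51282,-2.51263] ⇒ x*=-2.5127
So |R|<1 on (-2.5127, 0).

left endpoint -2.5127.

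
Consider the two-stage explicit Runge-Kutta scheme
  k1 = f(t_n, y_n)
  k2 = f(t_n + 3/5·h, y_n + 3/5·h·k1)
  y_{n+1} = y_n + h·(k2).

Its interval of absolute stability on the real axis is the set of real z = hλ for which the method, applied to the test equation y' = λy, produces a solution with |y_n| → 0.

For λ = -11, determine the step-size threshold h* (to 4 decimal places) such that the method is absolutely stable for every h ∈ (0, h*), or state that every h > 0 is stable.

With y'=λy (z=hλ):
  k1=λy_n ⇒ h·k1=z·y_n;  k2=λ(1+3/5z)y_n ⇒ h·k2=z(1+3/5z)y_n
  y_{n+1}/y_n = 1 + z(1+3/5z) = 1 + z + 3/5z²
  ⇒ R(z) = 1 + z + 3/5z².

Boundary: |R(x)|=1, x<0.
x=-0.7: |R|=0.5940
R=1: x+3/5x²=0 ⇒ x=−5/3=-1.6667; min R=1−1/(4·3/5)=0.5833>−1
Confirm numerically:
  x=-1.310: |R|=0.71966 <1
  x=-1.095: |R|=0.62441 <1
  x=-0.768: |R|=0.58589 <1
  x=-2.035: |R|=1.44974 >1
  x=-1.814: |R|=1.16036 >1
So |R|<1 on (-1.6667, 0).

(-1.6667,0); λ=-11 ⇒ h* = (5/3)/11 = 0.1515.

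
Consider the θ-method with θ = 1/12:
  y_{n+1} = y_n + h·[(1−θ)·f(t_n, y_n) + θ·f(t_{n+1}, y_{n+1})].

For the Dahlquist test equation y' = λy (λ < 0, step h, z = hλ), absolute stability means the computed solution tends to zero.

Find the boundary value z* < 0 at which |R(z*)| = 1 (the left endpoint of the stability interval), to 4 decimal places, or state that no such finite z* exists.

left endpoint -2.4000.

Set f=λy, z=hλ:
  y_{n+1} = y_n + z·[11/12·y_n + 1/12·y_{n+1}] ⇒ (1 − 1/12z)y_{n+1} = (1 + 11/12z)y_n
  Hence R(z) = (1 + 11/12z)/(1 − 1/12z).

Need |R(x)|<1, x<0.
x=-1.56: |R|=0.3805
R=−1: 1+11/12x = −1+1/12x ⇒ -5/6x=2 ⇒ x=2/(-5/6)=-2.4000
Confirm numerically:
  x=-1.030: |R|=0.05142 <1
  x=-0.986: |R|=0.08886 <1
  x=-0.984: |R|=0.09057 <1
  x=-2.805: |R|=1.27356 >1
  x=-2.715: |R|=1.21407 >1
  x=-2.446: |R|=1.03184 >1
So |R|<1 on (-2.4000, 0).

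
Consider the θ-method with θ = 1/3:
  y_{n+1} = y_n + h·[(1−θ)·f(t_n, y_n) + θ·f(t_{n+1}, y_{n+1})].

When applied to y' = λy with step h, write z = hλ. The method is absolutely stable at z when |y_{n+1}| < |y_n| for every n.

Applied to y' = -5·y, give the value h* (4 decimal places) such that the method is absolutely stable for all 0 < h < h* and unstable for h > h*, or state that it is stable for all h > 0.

With y'=λy (z=hλ):
  y_{n+1} = y_n + z·[2/3·y_n + 1/3·y_{n+1}] ⇒ (1 − 1/3z)y_{n+1} = (1 + 2/3z)y_n
  R(z) = (1 + 2/3z)/(1 − 1/3z).

Solve |R(x)|<1 on ℝ⁻.
x=-0.99: |R|=0.2556
R=−1: 1+2/3x = −1+1/3x ⇒ -1/3x=2 ⇒ x=2/(-1/3)=-6.0000
Confirm numerically:
  x=-5.112: |R|=0.89053 <1
  x=-4.039: |R|=0.72141 <1
  x=-3.419: |R|=0.59791 <1
  x=-6.405: |R|=1.04306 >1
  x=-6.307: |R|=1.03299 >1
Interval (-6.0000, 0).

(-6.0000,0); λ=-5 ⇒ h* = (6)/5 = 1.2000.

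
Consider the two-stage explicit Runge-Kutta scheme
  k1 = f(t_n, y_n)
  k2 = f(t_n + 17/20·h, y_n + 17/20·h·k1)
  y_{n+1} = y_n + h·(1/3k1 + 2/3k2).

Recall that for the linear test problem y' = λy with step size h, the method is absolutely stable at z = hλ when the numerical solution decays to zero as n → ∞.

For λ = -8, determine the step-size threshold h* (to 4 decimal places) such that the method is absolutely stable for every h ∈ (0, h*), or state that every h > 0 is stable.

(-1.7647,0); λ=-8 ⇒ h* = (30/17)/8 = 0.2206.

Set f=λy, z=hλ:
  k1=λy_n ⇒ h·k1=z·y_n;  k2=λ(1+17/20z)y_n ⇒ h·k2=z(1+17/20z)y_n
  y_{n+1}/y_n = 1 + 1/3z + 2/3z(1+17/20z) = 1 + z + 17/30z²
  ⇒ R(z) = 1 + z + 17/30z².

Need |R(x)|<1, x<0.
x=-0.81: |R|=0.5618
R=1: x+17/30x²=0 ⇒ x=−30/17=-1.7647; min R=1−1/(4·17/30)=0.5588>−1
Confirm numerically:
  x=-1.580: |R|=0.83463 <1
  x=-1.351: |R|=0.68328 <1
  x=-1.006: |R|=0.56749 <1
  x=-2.104: |R|=1.40453 >1
  x=-1.809: |R|=1.04541 >1
So |R|<1 on (-1.7647, 0).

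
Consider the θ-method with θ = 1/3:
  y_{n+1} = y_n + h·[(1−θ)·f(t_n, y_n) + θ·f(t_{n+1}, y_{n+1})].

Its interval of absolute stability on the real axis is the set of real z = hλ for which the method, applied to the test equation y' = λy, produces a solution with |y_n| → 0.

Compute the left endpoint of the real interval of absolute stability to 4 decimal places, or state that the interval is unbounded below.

With y'=λy (z=hλ):
  y_{n+1} = y_n + z·[2/3·y_n + 1/3·y_{n+1}] ⇒ (1 − 1/3z)y_{n+1} = (1 + 2/3z)y_n
  ⇒ R(z) = (1 + 2/3z)/(1 − 1/3z).

Need |R(x)|<1, x<0.
x=-1.79: |R|=0.1211
R=−1: 1+2/3x = −1+1/3x ⇒ -1/3x=2 ⇒ x=2/(-1/3)=-6.0000
Confirm numerically:
  x=-4.890: |R|=0.85932 <1
  x=-4.679: |R|=0.82797 <1
  x=-4.423: |R|=0.78755 <1
  x=-6.145: |R|=1.01586 >1
  x=-6.136: |R|=1.01489 >1
Stable set (-6.0000, 0).

left endpoint -6.0000.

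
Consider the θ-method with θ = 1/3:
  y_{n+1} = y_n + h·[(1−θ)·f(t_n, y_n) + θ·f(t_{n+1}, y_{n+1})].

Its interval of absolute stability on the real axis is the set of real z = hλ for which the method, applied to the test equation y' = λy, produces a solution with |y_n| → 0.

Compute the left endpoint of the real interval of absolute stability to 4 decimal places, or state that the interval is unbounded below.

z* = -6.0000.

Set f=λy, z=hλ:
  y_{n+1} = y_n + z·[2/3·y_n + 1/3·y_{n+1}] ⇒ (1 − 1/3z)y_{n+1} = (1 + 2/3z)y_n
  ⇒ R(z) = (1 + 2/3z)/(1 − 1/3z).

Need |R(x)|<1, x<0.
x=-1.07: |R|=0.2113
R=−1: 1+2/3x = −1+1/3x ⇒ -1/3x=2 ⇒ x=2/(-1/3)=-6.0000
Confirm numerically:
  x=-5.604: |R|=0.95397 <1
  x=-4.356: |R|=0.77651 <1
  x=-2.832: |R|=0.45679 <1
  x=-6.594: |R|=1.06191 >1
  x=-6.295: |R|=1.03174 >1
  x=-6.272: |R|=1.02934 >1
Interval (-6.0000, 0).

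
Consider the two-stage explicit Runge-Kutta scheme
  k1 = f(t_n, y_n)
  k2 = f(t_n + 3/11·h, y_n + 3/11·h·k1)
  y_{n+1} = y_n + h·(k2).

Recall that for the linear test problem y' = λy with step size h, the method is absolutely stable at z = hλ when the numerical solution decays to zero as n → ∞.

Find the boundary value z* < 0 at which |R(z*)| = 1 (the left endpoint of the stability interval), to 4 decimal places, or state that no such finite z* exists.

z* = -3.6667.

Test eqn y'=λy, z=hλ:
  k1=λy_n ⇒ h·k1=z·y_n;  k2=λ(1+3/11z)y_n ⇒ h·k2=z(1+3/11z)y_n
  y_{n+1}/y_n = 1 + z(1+3/11z) = 1 + z + 3/11z²
  Hence R(z) = 1 + z + 3/11z².

Boundary: |R(x)|=1, x<0.
x=-0.97: |R|=0.2866
R=1: x+3/11x²=0 ⇒ x=−11/3=-3.6667; min R=1−1/(4·3/11)=0.0833>−1
Confirm numerically:
  x=-3.465: |R|=0.80942 <1
  x=-3.364: |R|=0.72232 <1
  x=-2.302: |R|=0.14324 <1
  x=-1.871: |R|=0.08372 <1
  x=-4.159: |R|=1.55844 >1
  x=-4.018: |R|=1.38500 >1
Stable set (-3.6667, 0).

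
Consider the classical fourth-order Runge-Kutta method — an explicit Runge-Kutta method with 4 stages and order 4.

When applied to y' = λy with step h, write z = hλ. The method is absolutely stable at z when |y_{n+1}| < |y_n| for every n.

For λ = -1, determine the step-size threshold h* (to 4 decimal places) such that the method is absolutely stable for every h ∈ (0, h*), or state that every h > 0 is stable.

With y'=λy (z=hλ):
  order 4, 4-stage ⇒ R(z)=1+z+z^2/2+z^3/6+z^4/24
  (e.g. R(-1.41)=0.28154, |R|=0.28154)

Boundary: |R(x)|=1, x<0.
x=-1.41: |R|=0.2815
|R(-2.77)|=0.9772 |R(-1.02)|=0.3684 |R(-0.57)|=0.5660
Bisect:
  x_lo=-3.6377 |R|=3.2520  x_hi=-0.2607 |R|=0.7705
  mid=-1.94921 |R|=0.31767 →hi
  mid=-2.79344 |R|=1.01236 →lo
  mid=-2.37133 |R|=0.53538 →hi
  mid=-2.58239 |R|=0.73476 →hi
  mid=-2.68792 |R|=0.86284 →hi
  mid=-2.74068 |R|=0.93479 →hi
  mid=-2.76706 |R|=0.97286 →hi
  mid=-2.78025 |R|=0.99243 →hi
  mid=-2.78685 |R|=1.00235 →lo
  ...
  [-2.78541,-2.78520] ⇒ x*=-2.7853
Interval (-2.7853, 0).

(-2.7853,0); λ=-1 ⇒ h* = 2.7853.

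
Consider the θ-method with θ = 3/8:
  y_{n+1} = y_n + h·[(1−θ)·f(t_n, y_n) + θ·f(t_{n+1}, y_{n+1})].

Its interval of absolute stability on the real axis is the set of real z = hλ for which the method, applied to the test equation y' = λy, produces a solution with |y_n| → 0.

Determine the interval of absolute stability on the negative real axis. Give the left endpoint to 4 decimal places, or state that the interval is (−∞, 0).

Test eqn y'=λy, z=hλ:
  y_{n+1} = y_n + z·[5/8·y_n + 3/8·y_{n+1}] ⇒ (1 − 3/8z)y_{n+1} = (1 + 5/8z)y_n
  ⇒ R(z) = (1 + 5/8z)/(1 − 3/8z).

Solve |R(x)|<1 on ℝ⁻.
x=-0.7: |R|=0.4455
R=−1: 1+5/8x = −1+3/8x ⇒ -1/4x=2 ⇒ x=2/(-1/4)=-8.0000
Confirm numerically:
  x=-6.751: |R|=0.91158 <1
  x=-5.505: |R|=0.79645 <1
  x=-4.799: |R|=0.71416 <1
  x=-8.445: |R|=1.02670 >1
  x=-8.408: |R|=1.02456 >1
Interval (-8.0000, 0).

z∈(-8.0000,0).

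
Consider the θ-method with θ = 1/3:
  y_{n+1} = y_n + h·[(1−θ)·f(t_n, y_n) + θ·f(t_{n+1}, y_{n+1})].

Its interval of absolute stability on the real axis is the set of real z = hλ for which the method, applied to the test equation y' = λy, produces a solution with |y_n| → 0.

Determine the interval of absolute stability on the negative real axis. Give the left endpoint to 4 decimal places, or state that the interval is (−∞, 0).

Test eqn y'=λy, z=hλ:
  y_{n+1} = y_n + z·[2/3·y_n + 1/3·y_{n+1}] ⇒ (1 − 1/3z)y_{n+1} = (1 + 2/3z)y_n
  so R(z) = (1 + 2/3z)/(1 − 1/3z).

Boundary: |R(x)|=1, x<0.
x=-1.79: |R|=0.1211
R=−1: 1+2/3x = −1+1/3x ⇒ -1/3x=2 ⇒ x=2/(-1/3)=-6.0000
Confirm numerically:
  x=-5.945: |R|=0.99385 <1
  x=-5.326: |R|=0.91905 <1
  x=-4.555: |R|=0.80874 <1
  x=-4.047: |R|=0.72286 <1
  x=-6.442: |R|=1.04681 >1
  x=-6.283: |R|=1.03049 >1
Stable set (-6.0000, 0).

z∈(-6.0000,0).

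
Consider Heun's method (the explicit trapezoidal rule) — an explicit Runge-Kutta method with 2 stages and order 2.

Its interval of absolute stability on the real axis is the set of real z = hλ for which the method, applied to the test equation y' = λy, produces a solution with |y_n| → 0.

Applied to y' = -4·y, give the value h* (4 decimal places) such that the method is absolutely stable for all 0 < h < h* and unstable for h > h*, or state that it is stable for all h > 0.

With y'=λy (z=hλ):
  order 2, 2-stage ⇒ R(z)=1+z+z^2/2
  (e.g. R(-0.75)=0.53125, |R|=0.53125)

Solve |R(x)|<1 on ℝ⁻.
x=-0.75: |R|=0.5312
|R(-2.08)|=1.0832 |R(-1.8)|=0.8200 |R(-1.21)|=0.5221
Bisect:
  x_lo=-2.7338 |R|=2.0030  x_hi=-0.2566 |R|=0.7763
  mid=-1.49519 |R|=0.62261 →hi
  mid=-2.11449 |R|=1.12104 →lo
  mid=-1.80484 |R|=0.82388 →hi
  mid=-1.95967 |R|=0.96048 →hi
  mid=-2.03708 |R|=1.03776 →lo
  mid=-1.99837 |R|=0.99837 →hi
  mid=-2.01772 |R|=1.01788 →lo
  mid=-2.00805 |R|=1.00808 →lo
  mid=-2.00321 |R|=1.00321 →lo
  ...
  [-2.00003,-1.99988] ⇒ x*=-2.0000
Interval (-2.0000, 0).

(-2.0000,0); λ=-4 ⇒ h* = 0.5000.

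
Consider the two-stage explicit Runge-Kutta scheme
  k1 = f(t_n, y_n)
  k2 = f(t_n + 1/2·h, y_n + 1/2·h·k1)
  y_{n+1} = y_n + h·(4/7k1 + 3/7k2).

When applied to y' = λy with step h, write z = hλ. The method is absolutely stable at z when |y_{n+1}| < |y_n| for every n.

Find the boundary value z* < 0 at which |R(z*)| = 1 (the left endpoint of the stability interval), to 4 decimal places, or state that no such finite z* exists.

z* = -4.6667.

On y'=λy, z=hλ:
  k1=λy_n ⇒ h·k1=z·y_n;  k2=λ(1+1/2z)y_n ⇒ h·k2=z(1+1/2z)y_n
  y_{n+1}/y_n = 1 + 4/7z + 3/7z(1+1/2z) = 1 + z + 3/14z²
  ⇒ R(z) = 1 + z + 3/14z².

Find x<0 with |R(x)|<1.
x=-1.23: |R|=0.0942
R=1: x+3/14x²=0 ⇒ x=−14/3=-4.6667; min R=1−1/(4·3/14)=-0.1667>−1
Confirm numerically:
  x=-4.372: |R|=0.72394 <1
  x=-4.067: |R|=0.47739 <1
  x=-2.362: |R|=0.16649 <1
  x=-5.095: |R|=1.46765 >1
  x=-4.834: |R|=1.17333 >1
Stable set (-4.6667, 0).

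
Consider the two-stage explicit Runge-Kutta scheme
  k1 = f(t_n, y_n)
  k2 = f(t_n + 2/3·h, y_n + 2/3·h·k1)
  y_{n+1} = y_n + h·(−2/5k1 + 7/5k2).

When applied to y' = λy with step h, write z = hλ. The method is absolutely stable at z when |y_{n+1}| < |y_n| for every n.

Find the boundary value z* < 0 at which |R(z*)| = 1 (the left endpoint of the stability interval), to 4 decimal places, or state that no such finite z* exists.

On y'=λy, z=hλ:
  k1=λy_n ⇒ h·k1=z·y_n;  k2=λ(1+2/3z)y_n ⇒ h·k2=z(1+2/3z)y_n
  y_{n+1}/y_n = 1 − 2/5z + 7/5z(1+2/3z) = 1 + z + 14/15z²
  so R(z) = 1 + z + 14/15z².

Boundary: |R(x)|=1, x<0.
x=-1.34: |R|=1.3359
R=1: x+14/15x²=0 ⇒ x=−15/14=-1.0714; min R=1−1/(4·14/15)=0.7321>−1
Confirm numerically:
  x=-0.955: |R|=0.89622 <1
  x=-0.950: |R|=0.89233 <1
  x=-0.709: |R|=0.76017 <1
  x=-0.595: |R|=0.73542 <1
  x=-1.640: |R|=1.87029 >1
  x=-1.109: |R|=1.03889 >1
So |R|<1 on (-1.0714, 0).

z* = -1.0714.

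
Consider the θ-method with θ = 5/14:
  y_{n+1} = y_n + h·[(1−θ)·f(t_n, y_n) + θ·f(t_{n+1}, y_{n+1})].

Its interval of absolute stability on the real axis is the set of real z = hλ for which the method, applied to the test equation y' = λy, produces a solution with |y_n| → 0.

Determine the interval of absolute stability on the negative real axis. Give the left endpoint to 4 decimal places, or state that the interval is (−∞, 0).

z∈(-7.0000,0).

Test eqn y'=λy, z=hλ:
  y_{n+1} = y_n + z·[9/14·y_n + 5/14·y_{n+1}] ⇒ (1 − 5/14z)y_{n+1} = (1 + 9/14z)y_n
  so R(z) = (1 + 9/14z)/(1 − 5/14z).

Need |R(x)|<1, x<0.
x=-1.26: |R|=0.1310
R=−1: 1+9/14x = −1+5/14x ⇒ -2/7x=2 ⇒ x=2/(-2/7)=-7.0000
Confirm numerically:
  x=-5.830: |R|=0.89154 <1
  x=-5.161: |R|=0.81520 <1
  x=-4.435: |R|=0.71638 <1
  x=-2.809: |R|=0.40225 <1
  x=-7.529: |R|=1.04097 >1
  x=-7.380: |R|=1.02986 >1
  x=-7.241: |R|=1.01920 >1
Interval (-7.0000, 0).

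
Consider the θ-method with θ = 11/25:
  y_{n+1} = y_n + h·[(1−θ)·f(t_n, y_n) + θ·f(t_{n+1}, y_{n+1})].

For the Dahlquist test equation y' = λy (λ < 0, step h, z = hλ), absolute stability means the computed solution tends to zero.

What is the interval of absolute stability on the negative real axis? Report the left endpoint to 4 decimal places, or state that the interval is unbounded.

z∈(-16.6667,0).

Test eqn y'=λy, z=hλ:
  y_{n+1} = y_n + z·[14/25·y_n + 11/25·y_{n+1}] ⇒ (1 − 11/25z)y_{n+1} = (1 + 14/25z)y_n
  ⇒ R(z) = (1 + 14/25z)/(1 − 11/25z).

Boundary: |R(x)|=1, x<0.
x=-0.43: |R|=0.6384
R=−1: 1+14/25x = −1+11/25x ⇒ -3/25x=2 ⇒ x=2/(-3/25)=-16.6667
Confirm numerically:
  x=-15.670: |R|=0.98485 <1
  x=-10.993: |R|=0.88336 <1
  x=-9.944: |R|=0.84992 <1
  x=-17.087: |R|=1.00592 >1
  x=-16.888: |R|=1.00315 >1
Interval (-16.6667, 0).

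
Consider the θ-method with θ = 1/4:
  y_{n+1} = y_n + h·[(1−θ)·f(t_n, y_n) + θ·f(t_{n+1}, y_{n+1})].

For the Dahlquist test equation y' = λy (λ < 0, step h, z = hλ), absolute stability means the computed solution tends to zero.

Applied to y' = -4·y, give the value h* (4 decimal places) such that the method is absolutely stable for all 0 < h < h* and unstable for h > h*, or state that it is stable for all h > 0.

Test eqn y'=λy, z=hλ:
  y_{n+1} = y_n + z·[3/4·y_n + 1/4·y_{n+1}] ⇒ (1 − 1/4z)y_{n+1} = (1 + 3/4z)y_n
  Hence R(z) = (1 + 3/4z)/(1 − 1/4z).

Solve |R(x)|<1 on ℝ⁻.
x=-0.92: |R|=0.2520
R=−1: 1+3/4x = −1+1/4x ⇒ -1/2x=2 ⇒ x=2/(-1/2)=-4.0000
Confirm numerically:
  x=-2.814: |R|=0.65189 <1
  x=-2.606: |R|=0.57796 <1
  x=-1.856: |R|=0.26776 <1
  x=-1.824: |R|=0.25275 <1
  x=-4.582: |R|=1.13563 >1
  x=-4.251: |R|=1.06084 >1
So |R|<1 on (-4.0000, 0).

(-4.0000,0); λ=-4 ⇒ h* = (4)/4 = 1.0000.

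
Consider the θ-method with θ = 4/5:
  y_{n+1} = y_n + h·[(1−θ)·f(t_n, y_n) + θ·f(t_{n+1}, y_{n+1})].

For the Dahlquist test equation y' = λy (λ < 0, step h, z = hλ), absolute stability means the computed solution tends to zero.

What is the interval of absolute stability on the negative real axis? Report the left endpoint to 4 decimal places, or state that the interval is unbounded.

Test eqn y'=λy, z=hλ:
  y_{n+1} = y_n + z·[1/5·y_n + 4/5·y_{n+1}] ⇒ (1 − 4/5z)y_{n+1} = (1 + 1/5z)y_n
  Hence R(z) = (1 + 1/5z)/(1 − 4/5z).

Solve |R(x)|<1 on ℝ⁻.
x=-0.49: |R|=0.6480
x=-2: |R|=0.2308
x=-10: |R|=0.1111
x=-100: |R|=0.2346
θ=4/5≥1/2 ⇒ |1+1/5x|<|1−4/5x| ∀x<0 ⇒ stable on all of ℝ⁻.

(−∞, 0) — no finite endpoint.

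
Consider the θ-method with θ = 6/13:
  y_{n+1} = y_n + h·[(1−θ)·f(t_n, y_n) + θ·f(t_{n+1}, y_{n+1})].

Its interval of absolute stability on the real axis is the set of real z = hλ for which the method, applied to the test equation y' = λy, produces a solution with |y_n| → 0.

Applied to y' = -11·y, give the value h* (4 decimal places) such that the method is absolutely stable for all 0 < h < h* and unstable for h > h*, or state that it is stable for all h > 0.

(-26.0000,0); λ=-11 ⇒ h* = (26)/11 = 2.3636.

With y'=λy (z=hλ):
  y_{n+1} = y_n + z·[7/13·y_n + 6/13·y_{n+1}] ⇒ (1 − 6/13z)y_{n+1} = (1 + 7/13z)y_n
  Hence R(z) = (1 + 7/13z)/(1 − 6/13z).

Solve |R(x)|<1 on ℝ⁻.
x=-1.23: |R|=0.2154
R=−1: 1+7/13x = −1+6/13x ⇒ -1/13x=2 ⇒ x=2/(-1/13)=-26.0000
Confirm numerically:
  x=-21.121: |R|=0.96508 <1
  x=-18.739: |R|=0.94211 <1
  x=-16.202: |R|=0.91110 <1
  x=-26.457: |R|=1.00266 >1
  x=-26.260: |R|=1.00152 >1
  x=-26.102: |R|=1.00060 >1
Stable set (-26.0000, 0).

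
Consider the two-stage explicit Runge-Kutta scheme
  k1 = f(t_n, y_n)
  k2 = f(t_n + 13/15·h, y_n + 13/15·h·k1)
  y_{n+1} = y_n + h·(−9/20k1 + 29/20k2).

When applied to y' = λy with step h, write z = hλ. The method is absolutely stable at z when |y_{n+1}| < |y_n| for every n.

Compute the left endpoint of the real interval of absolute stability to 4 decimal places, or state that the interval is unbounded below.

Test eqn y'=λy, z=hλ:
  k1=λy_n ⇒ h·k1=z·y_n;  k2=λ(1+13/15z)y_n ⇒ h·k2=z(1+13/15z)y_n
  y_{n+1}/y_n = 1 − 9/20z + 29/20z(1+13/15z) = 1 + z + 377/300z²
  ⇒ R(z) = 1 + z + 377/300z².

Boundary: |R(x)|=1, x<0.
x=-0.33: |R|=0.8069
R=1: x+377/300x²=0 ⇒ x=−300/377=-0.7958; min R=1−1/(4·377/300)=0.8011>−1
Confirm numerically:
  x=-0.703: |R|=0.91806 <1
  x=-0.368: |R|=0.80218 <1
  x=-0.324: |R|=0.80792 <1
  x=-1.347: |R|=1.93311 >1
  x=-1.123: |R|=1.46182 >1
Interval (-0.7958, 0).

left endpoint -0.7958.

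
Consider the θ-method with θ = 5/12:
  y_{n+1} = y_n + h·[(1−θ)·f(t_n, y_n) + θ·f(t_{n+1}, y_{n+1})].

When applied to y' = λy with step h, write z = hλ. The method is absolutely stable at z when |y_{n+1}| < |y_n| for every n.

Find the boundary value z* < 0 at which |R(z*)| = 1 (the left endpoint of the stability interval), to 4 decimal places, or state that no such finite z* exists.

left endpoint -12.0000.

On y'=λy, z=hλ:
  y_{n+1} = y_n + z·[7/12·y_n + 5/12·y_{n+1}] ⇒ (1 − 5/12z)y_{n+1} = (1 + 7/12z)y_n
  so R(z) = (1 + 7/12z)/(1 − 5/12z).

Solve |R(x)|<1 on ℝ⁻.
x=-0.64: |R|=0.4947
R=−1: 1+7/12x = −1+5/12x ⇒ -1/6x=2 ⇒ x=2/(-1/6)=-12.0000
Confirm numerically:
  x=-7.049: |R|=0.79041 <1
  x=-5.582: |R|=0.67838 <1
  x=-4.983: |R|=0.61983 <1
  x=-12.320: |R|=1.00870 >1
  x=-12.078: |R|=1.00215 >1
Interval (-12.0000, 0).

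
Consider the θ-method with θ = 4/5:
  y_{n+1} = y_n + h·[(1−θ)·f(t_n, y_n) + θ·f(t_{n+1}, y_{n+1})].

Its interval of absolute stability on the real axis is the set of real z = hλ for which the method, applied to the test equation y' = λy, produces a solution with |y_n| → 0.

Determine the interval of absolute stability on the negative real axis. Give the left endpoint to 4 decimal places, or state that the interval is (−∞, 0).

interval (−∞, 0).

With y'=λy (z=hλ):
  y_{n+1} = y_n + z·[1/5·y_n + 4/5·y_{n+1}] ⇒ (1 − 4/5z)y_{n+1} = (1 + 1/5z)y_n
  Hence R(z) = (1 + 1/5z)/(1 − 4/5z).

Boundary: |R(x)|=1, x<0.
x=-0.37: |R|=0.7145
x=-2: |R|=0.2308
x=-10: |R|=0.1111
x=-100: |R|=0.2346
θ=4/5≥1/2 ⇒ |1+1/5x|<|1−4/5x| ∀x<0 ⇒ unbounded interval.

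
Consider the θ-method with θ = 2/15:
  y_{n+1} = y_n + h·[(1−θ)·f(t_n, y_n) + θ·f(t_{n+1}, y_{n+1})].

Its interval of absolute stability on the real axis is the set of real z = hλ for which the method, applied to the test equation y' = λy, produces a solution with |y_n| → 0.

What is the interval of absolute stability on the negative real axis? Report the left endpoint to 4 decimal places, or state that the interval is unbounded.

On y'=λy, z=hλ:
  y_{n+1} = y_n + z·[13/15·y_n + 2/15·y_{n+1}] ⇒ (1 − 2/15z)y_{n+1} = (1 + 13/15z)y_n
  Hence R(z) = (1 + 13/15z)/(1 − 2/15z).

Boundary: |R(x)|=1, x<0.
x=-1.62: |R|=0.3322
R=−1: 1+13/15x = −1+2/15x ⇒ -11/15x=2 ⇒ x=2/(-11/15)=-2.7273
Confirm numerically:
  x=-2.493: |R|=0.87106 <1
  x=-1.835: |R|=0.47429 <1
  x=-1.696: |R|=0.38321 <1
  x=-3.068: |R|=1.17733 >1
  x=-2.960: |R|=1.12237 >1
Interval (-2.7273, 0).

z∈(-2.7273,0).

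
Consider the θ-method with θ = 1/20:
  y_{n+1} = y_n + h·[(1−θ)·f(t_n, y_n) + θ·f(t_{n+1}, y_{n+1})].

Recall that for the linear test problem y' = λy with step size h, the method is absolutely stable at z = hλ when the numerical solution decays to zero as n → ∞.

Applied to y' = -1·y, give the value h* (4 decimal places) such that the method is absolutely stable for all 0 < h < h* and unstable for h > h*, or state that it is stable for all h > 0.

Test eqn y'=λy, z=hλ:
  y_{n+1} = y_n + z·[19/20·y_n + 1/20·y_{n+1}] ⇒ (1 − 1/20z)y_{n+1} = (1 + 19/20z)y_n
  R(z) = (1 + 19/20z)/(1 − 1/20z).

Boundary: |R(x)|=1, x<0.
x=-1.45: |R|=0.3520
R=−1: 1+19/20x = −1+1/20x ⇒ -9/10x=2 ⇒ x=2/(-9/10)=-2.2222
Confirm numerically:
  x=-1.946: |R|=0.77344 <1
  x=-1.430: |R|=0.33458 <1
  x=-1.010: |R|=0.03855 <1
  x=-2.776: |R|=1.43765 >1
  x=-2.467: |R|=1.19611 >1
  x=-2.365: |R|=1.11491 >1
Interval (-2.2222, 0).

(-2.2222,0); λ=-1 ⇒ h* = (20/9)/1 = 2.2222.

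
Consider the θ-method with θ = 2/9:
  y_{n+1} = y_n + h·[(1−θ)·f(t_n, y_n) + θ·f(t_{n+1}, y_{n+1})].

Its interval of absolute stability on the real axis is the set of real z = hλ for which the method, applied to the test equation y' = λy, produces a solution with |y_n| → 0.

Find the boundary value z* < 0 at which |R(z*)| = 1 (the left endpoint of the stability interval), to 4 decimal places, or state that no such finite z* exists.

z* = -3.6000.

Set f=λy, z=hλ:
  y_{n+1} = y_n + z·[7/9·y_n + 2/9·y_{n+1}] ⇒ (1 − 2/9z)y_{n+1} = (1 + 7/9z)y_n
  ⇒ R(z) = (1 + 7/9z)/(1 − 2/9z).

Find x<0 with |R(x)|<1.
x=-0.57: |R|=0.4941
R=−1: 1+7/9x = −1+2/9x ⇒ -5/9x=2 ⇒ x=2/(-5/9)=-3.6000
Confirm numerically:
  x=-3.342: |R|=0.91775 <1
  x=-2.110: |R|=0.43646 <1
  x=-1.855: |R|=0.31353 <1
  x=-4.132: |R|=1.15408 >1
  x=-3.765: |R|=1.04991 >1
Interval (-3.6000, 0).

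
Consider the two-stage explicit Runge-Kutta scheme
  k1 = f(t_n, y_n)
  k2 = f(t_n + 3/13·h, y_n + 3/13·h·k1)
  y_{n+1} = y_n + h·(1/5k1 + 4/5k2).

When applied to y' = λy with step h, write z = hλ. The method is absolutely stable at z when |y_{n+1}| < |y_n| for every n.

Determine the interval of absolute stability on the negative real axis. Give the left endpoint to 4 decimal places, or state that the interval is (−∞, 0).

(-5.4167, 0).

Test eqn y'=λy, z=hλ:
  k1=λy_n ⇒ h·k1=z·y_n;  k2=λ(1+3/13z)y_n ⇒ h·k2=z(1+3/13z)y_n
  y_{n+1}/y_n = 1 + 1/5z + 4/5z(1+3/13z) = 1 + z + 12/65z²
  so R(z) = 1 + z + 12/65z².

Find x<0 with |R(x)|<1.
x=-1.06: |R|=0.1474
R=1: x+12/65x²=0 ⇒ x=−65/12=-5.4167; min R=1−1/(4·12/65)=-0.3542>−1
Confirm numerically:
  x=-3.634: |R|=0.19598 <1
  x=-2.539: |R|=0.34887 <1
  x=-2.526: |R|=0.34803 <1
  x=-5.640: |R|=1.23254 >1
  x=-5.476: |R|=1.05998 >1
So |R|<1 on (-5.4167, 0).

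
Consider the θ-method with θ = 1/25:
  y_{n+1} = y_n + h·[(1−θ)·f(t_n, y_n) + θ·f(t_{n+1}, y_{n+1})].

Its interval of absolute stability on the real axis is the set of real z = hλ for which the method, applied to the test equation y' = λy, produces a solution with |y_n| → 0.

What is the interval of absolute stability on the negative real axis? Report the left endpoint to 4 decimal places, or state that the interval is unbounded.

(-2.1739, 0).

Set f=λy, z=hλ:
  y_{n+1} = y_n + z·[24/25·y_n + 1/25·y_{n+1}] ⇒ (1 − 1/25z)y_{n+1} = (1 + 24/25z)y_n
  R(z) = (1 + 24/25z)/(1 − 1/25z).

Boundary: |R(x)|=1, x<0.
x=-1: |R|=0.0385
R=−1: 1+24/25x = −1+1/25x ⇒ -23/25x=2 ⇒ x=2/(-23/25)=-2.1739
Confirm numerically:
  x=-1.668: |R|=0.56367 <1
  x=-1.238: |R|=0.17959 <1
  x=-1.205: |R|=0.14959 <1
  x=-0.968: |R|=0.06808 <1
  x=-2.744: |R|=1.47261 >1
  x=-2.587: |R|=1.34440 >1
  x=-2.393: |R|=1.18395 >1
Interval (-2.1739, 0).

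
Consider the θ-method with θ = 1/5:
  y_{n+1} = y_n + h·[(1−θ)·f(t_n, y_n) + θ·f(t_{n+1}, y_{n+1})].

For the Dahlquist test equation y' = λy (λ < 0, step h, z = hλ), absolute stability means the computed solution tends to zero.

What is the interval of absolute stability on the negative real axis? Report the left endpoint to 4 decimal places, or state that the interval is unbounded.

Set f=λy, z=hλ:
  y_{n+1} = y_n + z·[4/5·y_n + 1/5·y_{n+1}] ⇒ (1 − 1/5z)y_{n+1} = (1 + 4/5z)y_n
  R(z) = (1 + 4/5z)/(1 − 1/5z).

Solve |R(x)|<1 on ℝ⁻.
x=-1.73: |R|=0.2853
R=−1: 1+4/5x = −1+1/5x ⇒ -3/5x=2 ⇒ x=2/(-3/5)=-3.3333
Confirm numerically:
  x=-2.778: |R|=0.78581 <1
  x=-2.520: |R|=0.67553 <1
  x=-2.334: |R|=0.59122 <1
  x=-1.390: |R|=0.08764 <1
  x=-3.601: |R|=1.09336 >1
  x=-3.486: |R|=1.05397 >1
  x=-3.484: |R|=1.05328 >1
Interval (-3.3333, 0).

(-3.3333, 0).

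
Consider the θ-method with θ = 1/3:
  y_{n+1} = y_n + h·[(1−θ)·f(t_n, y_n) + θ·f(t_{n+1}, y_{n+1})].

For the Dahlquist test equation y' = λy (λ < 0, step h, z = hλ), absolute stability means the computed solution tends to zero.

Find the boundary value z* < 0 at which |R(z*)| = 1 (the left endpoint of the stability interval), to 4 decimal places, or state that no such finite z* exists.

With y'=λy (z=hλ):
  y_{n+1} = y_n + z·[2/3·y_n + 1/3·y_{n+1}] ⇒ (1 − 1/3z)y_{n+1} = (1 + 2/3z)y_n
  R(z) = (1 + 2/3z)/(1 − 1/3z).

Need |R(x)|<1, x<0.
x=-1.55: |R|=0.0220
R=−1: 1+2/3x = −1+1/3x ⇒ -1/3x=2 ⇒ x=2/(-1/3)=-6.0000
Confirm numerically:
  x=-5.829: |R|=0.98063 <1
  x=-3.828: |R|=0.68190 <1
  x=-3.725: |R|=0.66171 <1
  x=-2.971: |R|=0.49271 <1
  x=-6.054: |R|=1.00596 >1
  x=-6.035: |R|=1.00387 >1
Stable set (-6.0000, 0).

left endpoint -6.0000.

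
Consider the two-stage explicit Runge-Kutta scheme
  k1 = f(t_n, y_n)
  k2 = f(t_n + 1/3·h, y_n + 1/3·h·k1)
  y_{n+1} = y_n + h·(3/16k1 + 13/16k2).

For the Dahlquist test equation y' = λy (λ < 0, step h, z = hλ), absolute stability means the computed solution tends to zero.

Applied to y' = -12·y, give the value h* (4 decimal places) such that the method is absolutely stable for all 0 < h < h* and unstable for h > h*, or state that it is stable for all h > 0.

Test eqn y'=λy, z=hλ:
  k1=λy_n ⇒ h·k1=z·y_n;  k2=λ(1+1/3z)y_n ⇒ h·k2=z(1+1/3z)y_n
  y_{n+1}/y_n = 1 + 3/16z + 13/16z(1+1/3z) = 1 + z + 13/48z²
  R(z) = 1 + z + 13/48z².

Boundary: |R(x)|=1, x<0.
x=-1.45: |R|=0.1194
R=1: x+13/48x²=0 ⇒ x=−48/13=-3.6923; min R=1−1/(4·13/48)=0.0769>−1
Confirm numerically:
  x=-3.297: |R|=0.64701 <1
  x=-2.967: |R|=0.41717 <1
  x=-2.616: |R|=0.23744 <1
  x=-4.190: |R|=1.56478 >1
  x=-4.023: |R|=1.36031 >1
Interval (-3.6923, 0).

(-3.6923,0); λ=-12 ⇒ h* = (48/13)/12 = 0.3077.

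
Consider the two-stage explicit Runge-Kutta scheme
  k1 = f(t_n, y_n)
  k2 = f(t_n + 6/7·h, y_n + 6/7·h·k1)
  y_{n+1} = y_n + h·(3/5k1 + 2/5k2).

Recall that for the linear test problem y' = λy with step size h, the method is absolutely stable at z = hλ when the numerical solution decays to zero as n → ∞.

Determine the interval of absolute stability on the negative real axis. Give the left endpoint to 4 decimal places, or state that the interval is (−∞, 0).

Test eqn y'=λy, z=hλ:
  k1=λy_n ⇒ h·k1=z·y_n;  k2=λ(1+6/7z)y_n ⇒ h·k2=z(1+6/7z)y_n
  y_{n+1}/y_n = 1 + 3/5z + 2/5z(1+6/7z) = 1 + z + 12/35z²
  so R(z) = 1 + z + 12/35z².

Boundary: |R(x)|=1, x<0.
x=-0.67: |R|=0.4839
R=1: x+12/35x²=0 ⇒ x=−35/12=-2.9167; min R=1−1/(4·12/35)=0.2708>−1
Confirm numerically:
  x=-2.636: |R|=0.74634 <1
  x=-2.527: |R|=0.66239 <1
  x=-1.460: |R|=0.27083 <1
  x=-1.448: |R|=0.27087 <1
  x=-3.253: |R|=1.37512 >1
  x=-3.121: |R|=1.21865 >1
  x=-2.962: |R|=1.04604 >1
Stable set (-2.9167, 0).

z∈(-2.9167,0).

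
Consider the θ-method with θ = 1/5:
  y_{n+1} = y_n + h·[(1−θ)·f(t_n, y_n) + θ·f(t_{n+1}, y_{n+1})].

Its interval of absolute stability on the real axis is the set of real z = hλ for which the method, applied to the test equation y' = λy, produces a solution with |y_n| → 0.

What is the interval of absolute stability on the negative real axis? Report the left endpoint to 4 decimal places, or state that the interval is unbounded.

Test eqn y'=λy, z=hλ:
  y_{n+1} = y_n + z·[4/5·y_n + 1/5·y_{n+1}] ⇒ (1 − 1/5z)y_{n+1} = (1 + 4/5z)y_n
  so R(z) = (1 + 4/5z)/(1 − 1/5z).

Boundary: |R(x)|=1, x<0.
x=-0.95: |R|=0.2017
R=−1: 1+4/5x = −1+1/5x ⇒ -3/5x=2 ⇒ x=2/(-3/5)=-3.3333
Confirm numerically:
  x=-3.168: |R|=0.93928 <1
  x=-3.144: |R|=0.93026 <1
  x=-1.823: |R|=0.33592 <1
  x=-1.602: |R|=0.21327 <1
  x=-3.689: |R|=1.12280 >1
  x=-3.405: |R|=1.02558 >1
Interval (-3.3333, 0).

z∈(-3.3333,0).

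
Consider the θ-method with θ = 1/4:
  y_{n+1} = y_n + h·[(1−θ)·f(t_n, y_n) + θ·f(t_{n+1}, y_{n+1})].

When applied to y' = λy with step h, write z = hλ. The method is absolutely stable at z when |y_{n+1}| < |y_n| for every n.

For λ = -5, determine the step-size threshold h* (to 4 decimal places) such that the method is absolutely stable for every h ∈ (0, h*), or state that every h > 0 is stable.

(-4.0000,0); λ=-5 ⇒ h* = (4)/5 = 0.8000.

Set f=λy, z=hλ:
  y_{n+1} = y_n + z·[3/4·y_n + 1/4·y_{n+1}] ⇒ (1 − 1/4z)y_{n+1} = (1 + 3/4z)y_n
  Hence R(z) = (1 + 3/4z)/(1 − 1/4z).

Need |R(x)|<1, x<0.
x=-0.85: |R|=0.2990
R=−1: 1+3/4x = −1+1/4x ⇒ -1/2x=2 ⇒ x=2/(-1/2)=-4.0000
Confirm numerically:
  x=-3.581: |R|=0.88946 <1
  x=-3.279: |R|=0.80190 <1
  x=-2.249: |R|=0.43959 <1
  x=-1.893: |R|=0.28491 <1
  x=-4.562: |R|=1.13128 >1
  x=-4.527: |R|=1.12361 >1
  x=-4.297: |R|=1.07159 >1
So |R|<1 on (-4.0000, 0).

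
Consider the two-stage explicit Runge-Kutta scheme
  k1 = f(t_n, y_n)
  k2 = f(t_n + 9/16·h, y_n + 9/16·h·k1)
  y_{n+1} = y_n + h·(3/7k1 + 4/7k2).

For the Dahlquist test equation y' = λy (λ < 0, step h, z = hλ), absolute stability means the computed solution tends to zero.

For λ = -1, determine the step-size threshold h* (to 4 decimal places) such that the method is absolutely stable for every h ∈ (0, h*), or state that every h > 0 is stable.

Test eqn y'=λy, z=hλ:
  k1=λy_n ⇒ h·k1=z·y_n;  k2=λ(1+9/16z)y_n ⇒ h·k2=z(1+9/16z)y_n
  y_{n+1}/y_n = 1 + 3/7z + 4/7z(1+9/16z) = 1 + z + 9/28z²
  so R(z) = 1 + z + 9/28z².

Boundary: |R(x)|=1, x<0.
x=-1.36: |R|=0.2345
R=1: x+9/28x²=0 ⇒ x=−28/9=-3.1111; min R=1−1/(4·9/28)=0.2222>−1
Confirm numerically:
  x=-2.352: |R|=0.42611 <1
  x=-2.179: |R|=0.34716 <1
  x=-1.522: |R|=0.22258 <1
  x=-1.471: |R|=0.22452 <1
  x=-3.382: |R|=1.29448 >1
  x=-3.308: |R|=1.20935 >1
  x=-3.229: |R|=1.12236 >1
Stable set (-3.1111, 0).

(-3.1111,0); λ=-1 ⇒ h* = (28/9)/1 = 3.1111.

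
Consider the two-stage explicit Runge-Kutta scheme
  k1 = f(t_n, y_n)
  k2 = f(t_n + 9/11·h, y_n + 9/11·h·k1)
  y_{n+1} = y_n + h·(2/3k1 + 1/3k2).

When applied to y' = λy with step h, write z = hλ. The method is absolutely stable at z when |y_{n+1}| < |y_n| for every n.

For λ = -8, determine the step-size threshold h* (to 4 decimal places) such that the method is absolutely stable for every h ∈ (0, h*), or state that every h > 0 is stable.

Test eqn y'=λy, z=hλ:
  k1=λy_n ⇒ h·k1=z·y_n;  k2=λ(1+9/11z)y_n ⇒ h·k2=z(1+9/11z)y_n
  y_{n+1}/y_n = 1 + 2/3z + 1/3z(1+9/11z) = 1 + z + 3/11z²
  ⇒ R(z) = 1 + z + 3/11z².

Solve |R(x)|<1 on ℝ⁻.
x=-0.66: |R|=0.4588
R=1: x+3/11x²=0 ⇒ x=−11/3=-3.6667; min R=1−1/(4·3/11)=0.0833>−1
Confirm numerically:
  x=-3.384: |R|=0.73912 <1
  x=-3.321: |R|=0.68692 <1
  x=-2.291: |R|=0.14046 <1
  x=-4.172: |R|=1.57498 >1
  x=-3.949: |R|=1.30407 >1
  x=-3.820: |R|=1.15975 >1
So |R|<1 on (-3.6667, 0).

(-3.6667,0); λ=-8 ⇒ h* = (11/3)/8 = 0.4583.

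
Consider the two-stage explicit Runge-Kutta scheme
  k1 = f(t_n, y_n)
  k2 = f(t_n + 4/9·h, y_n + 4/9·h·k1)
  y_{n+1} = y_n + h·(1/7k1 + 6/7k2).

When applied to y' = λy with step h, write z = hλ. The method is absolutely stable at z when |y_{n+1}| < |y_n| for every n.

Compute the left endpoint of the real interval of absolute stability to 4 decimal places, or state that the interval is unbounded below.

Set f=λy, z=hλ:
  k1=λy_n ⇒ h·k1=z·y_n;  k2=λ(1+4/9z)y_n ⇒ h·k2=z(1+4/9z)y_n
  y_{n+1}/y_n = 1 + 1/7z + 6/7z(1+4/9z) = 1 + z + 8/21z²
  R(z) = 1 + z + 8/21z².

Solve |R(x)|<1 on ℝ⁻.
x=-1.09: |R|=0.3626
R=1: x+8/21x²=0 ⇒ x=−21/8=-2.6250; min R=1−1/(4·8/21)=0.3438>−1
Confirm numerically:
  x=-2.519: |R|=0.89828 <1
  x=-2.166: |R|=0.62126 <1
  x=-1.868: |R|=0.46130 <1
  x=-3.116: |R|=1.58284 >1
  x=-2.867: |R|=1.26431 >1
  x=-2.759: |R|=1.14084 >1
So |R|<1 on (-2.6250, 0).

left endpoint -2.6250.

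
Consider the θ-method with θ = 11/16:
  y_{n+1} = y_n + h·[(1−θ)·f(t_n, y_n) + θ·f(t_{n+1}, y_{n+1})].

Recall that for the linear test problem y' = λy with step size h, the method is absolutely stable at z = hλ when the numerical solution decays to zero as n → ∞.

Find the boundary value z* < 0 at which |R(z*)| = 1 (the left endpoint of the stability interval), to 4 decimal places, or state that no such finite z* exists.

interval (−∞, 0).

With y'=λy (z=hλ):
  y_{n+1} = y_n + z·[5/16·y_n + 11/16·y_{n+1}] ⇒ (1 − 11/16z)y_{n+1} = (1 + 5/16z)y_n
  Hence R(z) = (1 + 5/16z)/(1 − 11/16z).

Need |R(x)|<1, x<0.
x=-0.4: |R|=0.6863
x=-2: |R|=0.1579
x=-10: |R|=0.2698
x=-100: |R|=0.4337
θ=11/16≥1/2 ⇒ |1+5/16x|<|1−11/16x| ∀x<0 ⇒ interval (−∞,0).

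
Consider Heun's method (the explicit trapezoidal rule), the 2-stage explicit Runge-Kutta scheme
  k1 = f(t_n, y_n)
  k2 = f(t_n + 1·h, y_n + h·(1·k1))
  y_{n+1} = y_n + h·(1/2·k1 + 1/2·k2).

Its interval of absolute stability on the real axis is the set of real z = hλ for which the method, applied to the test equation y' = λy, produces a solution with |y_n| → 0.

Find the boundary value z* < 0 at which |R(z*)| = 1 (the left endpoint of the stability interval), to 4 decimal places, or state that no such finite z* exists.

left endpoint -2.0000.

Set f=λy, z=hλ:
  order 2, 2-stage ⇒ R(z)=1+z+z^2/2
  (e.g. R(-1.58)=0.66820, |R|=0.66820)

Boundary: |R(x)|=1, x<0.
x=-1.58: |R|=0.6682
|R(-1.67)|=0.7244 |R(-0.75)|=0.5312 |R(-0.53)|=0.6104
Bisect:
  x_lo=-2.6937 |R|=1.9343  x_hi=-0.2386 |R|=0.7898
  mid=-1.46618 |R|=0.60866 →hi
  mid=-2.07995 |R|=1.08314 →lo
  mid=-1.77306 |R|=0.79881 →hi
  mid=-1.92651 |R|=0.92921 →hi
  mid=-2.00323 |R|=1.00323 →lo
  mid=-1.96487 |R|=0.96548 →hi
  mid=-1.98405 |R|=0.98417 →hi
  mid=-1.99364 |R|=0.99366 →hi
  ...
  [-2.00008,-1.99993] ⇒ x*=-2.0000
Interval (-2.0000, 0).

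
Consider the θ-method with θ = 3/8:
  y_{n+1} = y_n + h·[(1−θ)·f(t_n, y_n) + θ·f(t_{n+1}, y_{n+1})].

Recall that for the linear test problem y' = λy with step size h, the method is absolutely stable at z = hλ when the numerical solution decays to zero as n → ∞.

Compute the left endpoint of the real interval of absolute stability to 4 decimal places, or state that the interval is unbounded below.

left endpoint -8.0000.

With y'=λy (z=hλ):
  y_{n+1} = y_n + z·[5/8·y_n + 3/8·y_{n+1}] ⇒ (1 − 3/8z)y_{n+1} = (1 + 5/8z)y_n
  so R(z) = (1 + 5/8z)/(1 − 3/8z).

Need |R(x)|<1, x<0.
x=-1.74: |R|=0.0530
R=−1: 1+5/8x = −1+3/8x ⇒ -1/4x=2 ⇒ x=2/(-1/4)=-8.0000
Confirm numerically:
  x=-7.827: |R|=0.98901 <1
  x=-7.243: |R|=0.94907 <1
  x=-6.422: |R|=0.88425 <1
  x=-8.317: |R|=1.01924 >1
  x=-8.233: |R|=1.01425 >1
Stable set (-8.0000, 0).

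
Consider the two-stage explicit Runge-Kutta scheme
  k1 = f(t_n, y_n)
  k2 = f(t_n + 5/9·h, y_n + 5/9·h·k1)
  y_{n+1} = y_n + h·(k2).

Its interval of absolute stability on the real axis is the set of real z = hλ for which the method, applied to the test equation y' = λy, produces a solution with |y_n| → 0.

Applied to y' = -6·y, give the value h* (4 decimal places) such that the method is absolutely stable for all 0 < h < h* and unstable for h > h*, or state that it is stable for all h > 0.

(-1.8000,0); λ=-6 ⇒ h* = (9/5)/6 = 0.3000.

On y'=λy, z=hλ:
  k1=λy_n ⇒ h·k1=z·y_n;  k2=λ(1+5/9z)y_n ⇒ h·k2=z(1+5/9z)y_n
  y_{n+1}/y_n = 1 + z(1+5/9z) = 1 + z + 5/9z²
  Hence R(z) = 1 + z + 5/9z².

Find x<0 with |R(x)|<1.
x=-1.15: |R|=0.5847
R=1: x+5/9x²=0 ⇒ x=−9/5=-1.8000; min R=1−1/(4·5/9)=0.5500>−1
Confirm numerically:
  x=-1.516: |R|=0.76081 <1
  x=-1.377: |R|=0.67641 <1
  x=-1.226: |R|=0.60904 <1
  x=-0.951: |R|=0.55144 <1
  x=-2.387: |R|=1.77843 >1
  x=-2.182: |R|=1.46307 >1
  x=-1.906: |R|=1.11224 >1
Interval (-1.8000, 0).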